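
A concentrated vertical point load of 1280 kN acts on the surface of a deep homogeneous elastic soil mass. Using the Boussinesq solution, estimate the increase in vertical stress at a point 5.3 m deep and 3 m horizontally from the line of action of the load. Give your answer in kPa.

Δσ_z ≈ 10.9 kPa

Boussinesq vertical stress below a point load on an elastic half-space:
Δσ_z = 3P/(2πz²) · [1 + (r/z)²]^(−5/2)
r/z = 3/5.3 = 0.56604; [1+(r/z)²]^(−5/2) = 0.49916.
Δσ_z = 3×1280/(2π×5.3²) × 0.49916 = 21.757 × 0.49916 = 10.86 kPa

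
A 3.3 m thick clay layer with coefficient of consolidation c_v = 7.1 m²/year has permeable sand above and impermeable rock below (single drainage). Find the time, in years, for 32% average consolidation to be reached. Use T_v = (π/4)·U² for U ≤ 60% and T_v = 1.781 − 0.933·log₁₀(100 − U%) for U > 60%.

Drainage path length: H_d = H = 3.3 m (single drainage).
U ≤ 60%: T_v = (π/4)·U² = (π/4)×0.32² = 0.080425.
t = T_v·H_d²/c_v = 0.080425×3.3²/7.1 = 0.1234 years.

t ≈ 0.123 years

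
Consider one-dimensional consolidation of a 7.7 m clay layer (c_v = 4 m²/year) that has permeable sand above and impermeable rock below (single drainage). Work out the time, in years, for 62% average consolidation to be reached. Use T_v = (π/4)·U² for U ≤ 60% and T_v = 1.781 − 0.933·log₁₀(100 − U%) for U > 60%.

t ≈ 4.55 years

Drainage path length: H_d = H = 7.7 m (single drainage).
U > 60%: T_v = 1.781 − 0.933·log₁₀(100 − 62) = 0.30706.
t = T_v·H_d²/c_v = 0.30706×7.7²/4 = 4.551 years.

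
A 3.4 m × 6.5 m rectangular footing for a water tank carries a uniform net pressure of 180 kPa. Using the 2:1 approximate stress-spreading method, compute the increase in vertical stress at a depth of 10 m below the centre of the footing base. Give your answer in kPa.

By the 2:1 method the load spreads at 1 horizontal : 2 vertical, so at depth z the loaded area has grown by z in each plan dimension:
Δσ = qBL/((B+z)(L+z)) = 180×3.4×6.5/((3.4+10)(6.5+10)) = 17.992 kPa

Δσ_z ≈ 18 kPa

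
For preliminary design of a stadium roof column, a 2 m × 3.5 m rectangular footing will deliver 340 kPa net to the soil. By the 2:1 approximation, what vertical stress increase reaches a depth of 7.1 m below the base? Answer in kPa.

By the 2:1 method the load spreads at 1 horizontal : 2 vertical, so at depth z the loaded area has grown by z in each plan dimension:
Δσ = qBL/((B+z)(L+z)) = 340×2×3.5/((2+7.1)(3.5+7.1)) = 24.673 kPa

Δσ_z ≈ 24.7 kPa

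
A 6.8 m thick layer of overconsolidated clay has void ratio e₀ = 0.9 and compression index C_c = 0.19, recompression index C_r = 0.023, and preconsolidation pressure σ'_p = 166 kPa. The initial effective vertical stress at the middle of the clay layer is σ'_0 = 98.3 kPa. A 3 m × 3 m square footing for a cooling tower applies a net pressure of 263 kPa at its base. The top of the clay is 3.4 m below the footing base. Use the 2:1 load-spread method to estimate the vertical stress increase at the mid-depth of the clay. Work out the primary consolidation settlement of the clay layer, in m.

S_c ≈ 0.008 m

Mid-depth of clay below the footing base: z = 3.4 + 6.8/2 = 6.8 m.
Stress increase at mid-clay by the 2:1 spreading method:
Δσ = qBL/((B+z)(L+z)) = 263×3×3/((3+6.8)(3+6.8)) = 24.646 kPa
Final effective stress: σ'_f = 98.3 + 24.646 = 122.95 kPa.
σ'_f = 122.95 ≤ σ'_p = 166 kPa, so the clay remains overconsolidated and only the recompression index applies:
S_c = C_r·H/(1+e₀)·log₁₀(σ'_f/σ'_0) = 0.023×6.8/1.9×log₁₀(122.95/98.3)
    = 0.082315 × 0.097175 = 0.007999 m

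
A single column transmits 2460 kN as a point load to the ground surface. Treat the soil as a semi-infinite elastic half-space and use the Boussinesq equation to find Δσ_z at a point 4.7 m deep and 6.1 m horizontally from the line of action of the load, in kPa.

Δσ_z ≈ 4.5 kPa

Boussinesq vertical stress below a point load on an elastic half-space:
Δσ_z = 3P/(2πz²) · [1 + (r/z)²]^(−5/2)
r/z = 6.1/4.7 = 1.2979; [1+(r/z)²]^(−5/2) = 0.084694.
Δσ_z = 3×2460/(2π×4.7²) × 0.084694 = 53.172 × 0.084694 = 4.503 kPa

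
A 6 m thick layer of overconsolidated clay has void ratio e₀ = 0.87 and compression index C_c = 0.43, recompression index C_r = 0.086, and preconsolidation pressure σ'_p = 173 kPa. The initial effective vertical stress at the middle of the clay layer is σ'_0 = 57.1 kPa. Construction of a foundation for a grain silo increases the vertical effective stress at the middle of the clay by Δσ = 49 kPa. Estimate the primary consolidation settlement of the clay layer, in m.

S_c ≈ 0.0742 m

Final effective stress: σ'_f = 57.1 + 49 = 106.1 kPa.
σ'_f = 106.1 ≤ σ'_p = 173 kPa, so the clay remains overconsolidated and only the recompression index applies:
S_c = C_r·H/(1+e₀)·log₁₀(σ'_f/σ'_0) = 0.086×6/1.87×log₁₀(106.1/57.1)
    = 0.27594 × 0.26908 = 0.07425 m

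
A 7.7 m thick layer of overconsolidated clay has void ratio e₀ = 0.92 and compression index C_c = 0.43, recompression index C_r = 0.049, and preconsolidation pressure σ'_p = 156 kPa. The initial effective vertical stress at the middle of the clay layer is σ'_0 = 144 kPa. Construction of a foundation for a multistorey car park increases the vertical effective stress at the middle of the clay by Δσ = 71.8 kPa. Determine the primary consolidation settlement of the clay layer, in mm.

Final effective stress: σ'_f = 144 + 71.8 = 215.8 kPa.
σ'_f = 215.8 > σ'_p = 156 kPa, so the stress path crosses the preconsolidation pressure — recompression up to σ'_p, then virgin compression beyond:
S_c = H/(1+e₀)·[C_r·log₁₀(σ'_p/σ'_0) + C_c·log₁₀(σ'_f/σ'_p)]
    = 7.7/1.92 × [0.049×log₁₀(156/144) + 0.43×log₁₀(215.8/156)]
    = 4.0104 × [0.0017033 + 0.060599] = 0.2499 m

S_c ≈ 250 mm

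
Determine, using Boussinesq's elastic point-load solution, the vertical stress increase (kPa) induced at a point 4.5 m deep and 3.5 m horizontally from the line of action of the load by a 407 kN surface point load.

Boussinesq vertical stress below a point load on an elastic half-space:
Δσ_z = 3P/(2πz²) · [1 + (r/z)²]^(−5/2)
r/z = 3.5/4.5 = 0.77778; [1+(r/z)²]^(−5/2) = 0.30645.
Δσ_z = 3×407/(2π×4.5²) × 0.30645 = 9.5965 × 0.30645 = 2.941 kPa

Δσ_z ≈ 2.94 kPa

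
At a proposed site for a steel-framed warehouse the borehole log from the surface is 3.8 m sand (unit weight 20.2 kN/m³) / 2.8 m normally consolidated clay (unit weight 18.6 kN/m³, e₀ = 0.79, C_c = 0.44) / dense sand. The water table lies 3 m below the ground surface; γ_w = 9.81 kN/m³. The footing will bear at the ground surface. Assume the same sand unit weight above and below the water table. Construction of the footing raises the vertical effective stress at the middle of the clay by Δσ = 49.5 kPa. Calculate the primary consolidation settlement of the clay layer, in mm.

S_c ≈ 142 mm

Mid-depth of clay below the ground surface: z = 3.8 + 2.8/2 = 5.2 m.
Total vertical stress at mid-clay: σ_v = 20.2×3.8 + 18.6×1.4 = 102.8 kPa.
Pore pressure: u = 9.81×(5.2 − 3) = 21.582 kPa.
Initial effective stress: σ'_0 = σ_v − u = 102.8 − 21.582 = 81.218 kPa.
Final effective stress: σ'_f = σ'_0 + Δσ = 81.218 + 49.5 = 130.72 kPa.
Normally consolidated clay, so the full stress increment lies on the virgin compression line:
S_c = C_c·H/(1+e₀)·log₁₀(σ'_f/σ'_0) = 0.44×2.8/(1+0.79)×log₁₀(130.72/81.218)
    = 0.68827 × 0.20669 = 0.1423 m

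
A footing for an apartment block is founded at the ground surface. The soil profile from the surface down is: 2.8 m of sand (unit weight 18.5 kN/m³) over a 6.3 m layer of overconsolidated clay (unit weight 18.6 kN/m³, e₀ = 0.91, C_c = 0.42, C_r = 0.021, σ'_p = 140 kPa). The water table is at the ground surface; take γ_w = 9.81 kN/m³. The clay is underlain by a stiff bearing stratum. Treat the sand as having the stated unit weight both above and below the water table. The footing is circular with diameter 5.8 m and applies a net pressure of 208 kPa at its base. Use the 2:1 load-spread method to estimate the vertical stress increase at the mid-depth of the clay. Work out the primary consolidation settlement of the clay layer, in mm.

Mid-depth of clay below the ground surface: z = 2.8 + 6.3/2 = 5.95 m.
Total vertical stress at mid-clay: σ_v = 18.5×2.8 + 18.6×3.15 = 110.39 kPa.
Pore pressure: u = 9.81×(5.95 − 0) = 58.37 kPa.
Initial effective stress: σ'_0 = σ_v − u = 110.39 − 58.37 = 52.02 kPa.
Stress increase at mid-clay by the 2:1 spreading method:
Δσ ≈ qD²/(D+z)² = 208×5.8²/(5.8+5.95)² = 50.681 kPa
Final effective stress: σ'_f = 52.02 + 50.681 = 102.7 kPa.
σ'_f = 102.7 ≤ σ'_p = 140 kPa, so the clay remains overconsolidated and only the recompression index applies:
S_c = C_r·H/(1+e₀)·log₁₀(σ'_f/σ'_0) = 0.021×6.3/1.91×log₁₀(102.7/52.02)
    = 0.069266 × 0.2954 = 0.02046 m

S_c ≈ 20.5 mm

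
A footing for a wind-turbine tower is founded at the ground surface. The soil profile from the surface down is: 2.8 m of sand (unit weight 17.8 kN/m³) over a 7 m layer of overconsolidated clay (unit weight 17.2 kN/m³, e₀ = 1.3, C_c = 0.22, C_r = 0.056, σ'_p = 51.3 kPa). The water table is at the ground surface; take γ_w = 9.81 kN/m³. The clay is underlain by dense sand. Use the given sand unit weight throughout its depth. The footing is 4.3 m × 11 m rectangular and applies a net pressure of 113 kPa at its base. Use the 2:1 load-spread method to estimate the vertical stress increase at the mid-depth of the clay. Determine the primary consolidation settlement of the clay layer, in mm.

S_c ≈ 124 mm

Mid-depth of clay below the ground surface: z = 2.8 + 7/2 = 6.3 m.
Total vertical stress at mid-clay: σ_v = 17.8×2.8 + 17.2×3.5 = 110.04 kPa.
Pore pressure: u = 9.81×(6.3 − 0) = 61.803 kPa.
Initial effective stress: σ'_0 = σ_v − u = 110.04 − 61.803 = 48.237 kPa.
Stress increase at mid-clay by the 2:1 spreading method:
Δσ = qBL/((B+z)(L+z)) = 113×4.3×11/((4.3+6.3)(11+6.3)) = 29.147 kPa
Final effective stress: σ'_f = 48.237 + 29.147 = 77.384 kPa.
σ'_f = 77.384 > σ'_p = 51.3 kPa, so the stress path crosses the preconsolidation pressure — recompression up to σ'_p, then virgin compression beyond:
S_c = H/(1+e₀)·[C_r·log₁₀(σ'_p/σ'_0) + C_c·log₁₀(σ'_f/σ'_p)]
    = 7/2.3 × [0.056×log₁₀(51.3/48.237) + 0.22×log₁₀(77.384/51.3)]
    = 3.0435 × [0.0014973 + 0.039277] = 0.1241 m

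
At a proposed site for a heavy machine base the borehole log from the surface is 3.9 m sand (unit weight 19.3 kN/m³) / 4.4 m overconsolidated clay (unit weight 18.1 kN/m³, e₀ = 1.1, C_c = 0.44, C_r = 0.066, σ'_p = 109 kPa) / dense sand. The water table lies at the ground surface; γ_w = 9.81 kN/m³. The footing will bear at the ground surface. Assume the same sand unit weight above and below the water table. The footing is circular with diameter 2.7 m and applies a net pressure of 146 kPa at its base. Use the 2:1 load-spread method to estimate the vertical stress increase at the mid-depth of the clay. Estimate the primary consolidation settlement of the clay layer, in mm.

Mid-depth of clay below the ground surface: z = 3.9 + 4.4/2 = 6.1 m.
Total vertical stress at mid-clay: σ_v = 19.3×3.9 + 18.1×2.2 = 115.09 kPa.
Pore pressure: u = 9.81×(6.1 − 0) = 59.841 kPa.
Initial effective stress: σ'_0 = σ_v − u = 115.09 − 59.841 = 55.249 kPa.
Stress increase at mid-clay by the 2:1 spreading method:
Δσ ≈ qD²/(D+z)² = 146×2.7²/(2.7+6.1)² = 13.744 kPa
Final effective stress: σ'_f = 55.249 + 13.744 = 68.993 kPa.
σ'_f = 68.993 ≤ σ'_p = 109 kPa, so the clay remains overconsolidated and only the recompression index applies:
S_c = C_r·H/(1+e₀)·log₁₀(σ'_f/σ'_0) = 0.066×4.4/2.1×log₁₀(68.993/55.249)
    = 0.13828 × 0.096481 = 0.01334 m

S_c ≈ 13.3 mm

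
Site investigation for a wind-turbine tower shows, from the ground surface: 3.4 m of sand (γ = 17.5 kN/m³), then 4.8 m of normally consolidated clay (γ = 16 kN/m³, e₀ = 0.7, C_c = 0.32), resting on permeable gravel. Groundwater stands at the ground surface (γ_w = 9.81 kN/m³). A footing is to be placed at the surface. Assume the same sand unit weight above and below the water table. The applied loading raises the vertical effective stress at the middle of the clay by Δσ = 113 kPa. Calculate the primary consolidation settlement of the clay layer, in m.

S_c ≈ 0.519 m

Mid-depth of clay below the ground surface: z = 3.4 + 4.8/2 = 5.8 m.
Total vertical stress at mid-clay: σ_v = 17.5×3.4 + 16×2.4 = 97.9 kPa.
Pore pressure: u = 9.81×(5.8 − 0) = 56.898 kPa.
Initial effective stress: σ'_0 = σ_v − u = 97.9 − 56.898 = 41.002 kPa.
Final effective stress: σ'_f = σ'_0 + Δσ = 41.002 + 113 = 154 kPa.
Normally consolidated clay, so the full stress increment lies on the virgin compression line:
S_c = C_c·H/(1+e₀)·log₁₀(σ'_f/σ'_0) = 0.32×4.8/(1+0.7)×log₁₀(154/41.002)
    = 0.90353 × 0.57472 = 0.5193 m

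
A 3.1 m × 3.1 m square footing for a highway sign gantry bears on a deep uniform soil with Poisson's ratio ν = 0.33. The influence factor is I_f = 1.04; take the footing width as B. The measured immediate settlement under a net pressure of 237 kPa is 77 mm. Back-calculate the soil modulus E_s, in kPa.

E_s ≈ 8840 kPa

S_e = q·B·(1−ν²)/E_s · I_f  ⇒  E_s = q·B·(1−ν²)·I_f / S_e.
E_s = 237 × 3.1 × 0.8911 × 1.04 / 0.077 = 8843 kPa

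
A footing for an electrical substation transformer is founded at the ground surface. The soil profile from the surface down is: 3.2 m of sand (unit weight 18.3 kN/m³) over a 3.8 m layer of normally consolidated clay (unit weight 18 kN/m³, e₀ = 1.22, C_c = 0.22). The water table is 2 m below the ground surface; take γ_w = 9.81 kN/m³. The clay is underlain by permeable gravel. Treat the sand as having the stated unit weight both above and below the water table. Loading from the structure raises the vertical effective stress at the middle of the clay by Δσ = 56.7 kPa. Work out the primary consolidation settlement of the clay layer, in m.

S_c ≈ 0.106 m

Mid-depth of clay below the ground surface: z = 3.2 + 3.8/2 = 5.1 m.
Total vertical stress at mid-clay: σ_v = 18.3×3.2 + 18×1.9 = 92.76 kPa.
Pore pressure: u = 9.81×(5.1 − 2) = 30.411 kPa.
Initial effective stress: σ'_0 = σ_v − u = 92.76 − 30.411 = 62.349 kPa.
Final effective stress: σ'_f = σ'_0 + Δσ = 62.349 + 56.7 = 119.05 kPa.
Normally consolidated clay, so the full stress increment lies on the virgin compression line:
S_c = C_c·H/(1+e₀)·log₁₀(σ'_f/σ'_0) = 0.22×3.8/(1+1.22)×log₁₀(119.05/62.349)
    = 0.37658 × 0.2809 = 0.1058 m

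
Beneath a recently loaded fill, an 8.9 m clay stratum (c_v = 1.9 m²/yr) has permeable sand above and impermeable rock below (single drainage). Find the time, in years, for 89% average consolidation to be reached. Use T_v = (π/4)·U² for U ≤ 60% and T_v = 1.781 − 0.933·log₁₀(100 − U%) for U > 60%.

Drainage path length: H_d = H = 8.9 m (single drainage).
U > 60%: T_v = 1.781 − 0.933·log₁₀(100 − 89) = 0.80938.
t = T_v·H_d²/c_v = 0.80938×8.9²/1.9 = 33.74 years.

t ≈ 33.7 years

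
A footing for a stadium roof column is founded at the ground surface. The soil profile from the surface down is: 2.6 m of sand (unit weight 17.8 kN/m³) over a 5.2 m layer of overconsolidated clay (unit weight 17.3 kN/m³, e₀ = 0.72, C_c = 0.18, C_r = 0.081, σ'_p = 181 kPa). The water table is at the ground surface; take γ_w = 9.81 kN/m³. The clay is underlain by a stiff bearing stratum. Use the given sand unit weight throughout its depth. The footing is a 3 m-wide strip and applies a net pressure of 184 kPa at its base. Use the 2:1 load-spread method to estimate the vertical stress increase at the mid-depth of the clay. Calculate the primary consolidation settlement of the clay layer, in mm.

Mid-depth of clay below the ground surface: z = 2.6 + 5.2/2 = 5.2 m.
Total vertical stress at mid-clay: σ_v = 17.8×2.6 + 17.3×2.6 = 91.26 kPa.
Pore pressure: u = 9.81×(5.2 − 0) = 51.012 kPa.
Initial effective stress: σ'_0 = σ_v − u = 91.26 − 51.012 = 40.248 kPa.
Stress increase at mid-clay by the 2:1 spreading method:
Δσ = qB/(B+z) = 184×3/(3+5.2) = 67.317 kPa
Final effective stress: σ'_f = 40.248 + 67.317 = 107.56 kPa.
σ'_f = 107.56 ≤ σ'_p = 181 kPa, so the clay remains overconsolidated and only the recompression index applies:
S_c = C_r·H/(1+e₀)·log₁₀(σ'_f/σ'_0) = 0.081×5.2/1.72×log₁₀(107.56/40.248)
    = 0.24489 × 0.42691 = 0.1045 m

S_c ≈ 105 mm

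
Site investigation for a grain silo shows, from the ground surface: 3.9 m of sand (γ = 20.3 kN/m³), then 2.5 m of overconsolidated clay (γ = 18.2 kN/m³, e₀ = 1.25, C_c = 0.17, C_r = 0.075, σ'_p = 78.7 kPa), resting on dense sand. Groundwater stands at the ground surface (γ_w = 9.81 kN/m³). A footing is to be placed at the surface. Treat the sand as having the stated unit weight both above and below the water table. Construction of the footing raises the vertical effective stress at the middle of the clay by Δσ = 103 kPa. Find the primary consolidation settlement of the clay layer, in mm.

S_c ≈ 70.7 mm

Mid-depth of clay below the ground surface: z = 3.9 + 2.5/2 = 5.15 m.
Total vertical stress at mid-clay: σ_v = 20.3×3.9 + 18.2×1.25 = 101.92 kPa.
Pore pressure: u = 9.81×(5.15 − 0) = 50.522 kPa.
Initial effective stress: σ'_0 = σ_v − u = 101.92 − 50.522 = 51.398 kPa.
Final effective stress: σ'_f = 51.398 + 103 = 154.4 kPa.
σ'_f = 154.4 > σ'_p = 78.7 kPa, so the stress path crosses the preconsolidation pressure — recompression up to σ'_p, then virgin compression beyond:
S_c = H/(1+e₀)·[C_r·log₁₀(σ'_p/σ'_0) + C_c·log₁₀(σ'_f/σ'_p)]
    = 2.5/2.25 × [0.075×log₁₀(78.7/51.398) + 0.17×log₁₀(154.4/78.7)]
    = 1.1111 × [0.013877 + 0.049754] = 0.0707 m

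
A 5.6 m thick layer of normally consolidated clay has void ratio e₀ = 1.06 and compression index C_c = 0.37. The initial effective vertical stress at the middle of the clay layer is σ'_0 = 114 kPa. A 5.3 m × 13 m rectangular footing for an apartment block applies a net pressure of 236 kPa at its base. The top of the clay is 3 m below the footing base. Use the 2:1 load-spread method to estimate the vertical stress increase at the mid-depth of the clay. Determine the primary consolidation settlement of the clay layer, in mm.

S_c ≈ 228 mm

Mid-depth of clay below the footing base: z = 3 + 5.6/2 = 5.8 m.
Stress increase at mid-clay by the 2:1 spreading method:
Δσ = qBL/((B+z)(L+z)) = 236×5.3×13/((5.3+5.8)(13+5.8)) = 77.92 kPa
Final effective stress: σ'_f = σ'_0 + Δσ = 114 + 77.92 = 191.92 kPa.
Normally consolidated clay, so the full stress increment lies on the virgin compression line:
S_c = C_c·H/(1+e₀)·log₁₀(σ'_f/σ'_0) = 0.37×5.6/(1+1.06)×log₁₀(191.92/114)
    = 1.0058 × 0.22622 = 0.2275 m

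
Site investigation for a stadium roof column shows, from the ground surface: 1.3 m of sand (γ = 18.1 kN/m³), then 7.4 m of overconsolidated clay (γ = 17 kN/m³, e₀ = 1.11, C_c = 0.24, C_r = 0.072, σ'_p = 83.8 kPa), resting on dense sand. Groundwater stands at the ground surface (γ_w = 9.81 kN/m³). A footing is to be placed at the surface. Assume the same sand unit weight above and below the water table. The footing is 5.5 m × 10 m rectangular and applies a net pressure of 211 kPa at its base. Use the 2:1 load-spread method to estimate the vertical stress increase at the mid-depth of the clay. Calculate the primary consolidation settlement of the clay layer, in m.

S_c ≈ 0.191 m

Mid-depth of clay below the ground surface: z = 1.3 + 7.4/2 = 5 m.
Total vertical stress at mid-clay: σ_v = 18.1×1.3 + 17×3.7 = 86.43 kPa.
Pore pressure: u = 9.81×(5 − 0) = 49.05 kPa.
Initial effective stress: σ'_0 = σ_v − u = 86.43 − 49.05 = 37.38 kPa.
Stress increase at mid-clay by the 2:1 spreading method:
Δσ = qBL/((B+z)(L+z)) = 211×5.5×10/((5.5+5)(10+5)) = 73.683 kPa
Final effective stress: σ'_f = 37.38 + 73.683 = 111.06 kPa.
σ'_f = 111.06 > σ'_p = 83.8 kPa, so the stress path crosses the preconsolidation pressure — recompression up to σ'_p, then virgin compression beyond:
S_c = H/(1+e₀)·[C_r·log₁₀(σ'_p/σ'_0) + C_c·log₁₀(σ'_f/σ'_p)]
    = 7.4/2.11 × [0.072×log₁₀(83.8/37.38) + 0.24×log₁₀(111.06/83.8)]
    = 3.5071 × [0.025244 + 0.029355] = 0.1915 m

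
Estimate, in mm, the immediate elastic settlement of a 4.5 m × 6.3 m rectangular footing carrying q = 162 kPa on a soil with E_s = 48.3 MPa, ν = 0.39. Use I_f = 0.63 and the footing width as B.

S_e ≈ 8.06 mm

Immediate (elastic) settlement: S_e = q·B·(1−ν²)/E_s · I_f.
E_s = 48.3 MPa = 48300 kPa.
S_e = 162 × 4.5 × (1 − 0.39²) / 48300 × 0.63
    = 162 × 4.5 × 0.8479 / 48300 × 0.63
    = 0.008062 m = 8.062 mm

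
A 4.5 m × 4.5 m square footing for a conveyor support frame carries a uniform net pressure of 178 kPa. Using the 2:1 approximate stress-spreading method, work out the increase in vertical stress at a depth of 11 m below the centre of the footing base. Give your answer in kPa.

By the 2:1 method the load spreads at 1 horizontal : 2 vertical, so at depth z the loaded area has grown by z in each plan dimension:
Δσ = qBL/((B+z)(L+z)) = 178×4.5×4.5/((4.5+11)(4.5+11)) = 15.003 kPa

Δσ_z ≈ 15 kPa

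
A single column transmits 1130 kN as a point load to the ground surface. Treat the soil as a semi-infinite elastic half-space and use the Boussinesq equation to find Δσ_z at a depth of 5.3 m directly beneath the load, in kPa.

Boussinesq vertical stress below a point load on an elastic half-space:
Δσ_z = 3P/(2πz²) · [1 + (r/z)²]^(−5/2)
r/z = 0/5.3 = 0; [1+(r/z)²]^(−5/2) = 1.
Δσ_z = 3×1130/(2π×5.3²) × 1 = 19.207 × 1 = 19.21 kPa

Δσ_z ≈ 19.2 kPa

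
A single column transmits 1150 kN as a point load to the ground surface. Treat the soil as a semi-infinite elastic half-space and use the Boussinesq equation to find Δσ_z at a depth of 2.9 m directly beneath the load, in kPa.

Δσ_z ≈ 65.3 kPa

Boussinesq vertical stress below a point load on an elastic half-space:
Δσ_z = 3P/(2πz²) · [1 + (r/z)²]^(−5/2)
r/z = 0/2.9 = 0; [1+(r/z)²]^(−5/2) = 1.
Δσ_z = 3×1150/(2π×2.9²) × 1 = 65.289 × 1 = 65.29 kPa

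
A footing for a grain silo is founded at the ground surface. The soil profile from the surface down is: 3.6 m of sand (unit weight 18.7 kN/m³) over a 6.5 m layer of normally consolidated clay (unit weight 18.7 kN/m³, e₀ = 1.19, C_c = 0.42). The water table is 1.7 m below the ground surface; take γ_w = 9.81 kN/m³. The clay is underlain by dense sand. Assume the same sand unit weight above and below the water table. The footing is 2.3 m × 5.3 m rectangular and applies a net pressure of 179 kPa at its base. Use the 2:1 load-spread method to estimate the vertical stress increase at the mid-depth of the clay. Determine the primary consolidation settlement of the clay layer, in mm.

S_c ≈ 122 mm

Mid-depth of clay below the ground surface: z = 3.6 + 6.5/2 = 6.85 m.
Total vertical stress at mid-clay: σ_v = 18.7×3.6 + 18.7×3.25 = 128.09 kPa.
Pore pressure: u = 9.81×(6.85 − 1.7) = 50.522 kPa.
Initial effective stress: σ'_0 = σ_v − u = 128.09 − 50.522 = 77.568 kPa.
Stress increase at mid-clay by the 2:1 spreading method:
Δσ = qBL/((B+z)(L+z)) = 179×2.3×5.3/((2.3+6.85)(5.3+6.85)) = 19.627 kPa
Final effective stress: σ'_f = σ'_0 + Δσ = 77.568 + 19.627 = 97.195 kPa.
Normally consolidated clay, so the full stress increment lies on the virgin compression line:
S_c = C_c·H/(1+e₀)·log₁₀(σ'_f/σ'_0) = 0.42×6.5/(1+1.19)×log₁₀(97.195/77.568)
    = 1.2466 × 0.097961 = 0.1221 m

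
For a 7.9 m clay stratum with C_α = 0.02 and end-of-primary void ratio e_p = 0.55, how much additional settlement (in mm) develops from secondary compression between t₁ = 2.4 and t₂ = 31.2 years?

Secondary compression: S_s = C_α·H/(1+e_p)·log₁₀(t₂/t₁)
S_s = 0.02×7.9/(1+0.55)×log₁₀(31.2/2.4)
    = 0.1019 × 1.114 = 0.1136 m

S_s ≈ 114 mm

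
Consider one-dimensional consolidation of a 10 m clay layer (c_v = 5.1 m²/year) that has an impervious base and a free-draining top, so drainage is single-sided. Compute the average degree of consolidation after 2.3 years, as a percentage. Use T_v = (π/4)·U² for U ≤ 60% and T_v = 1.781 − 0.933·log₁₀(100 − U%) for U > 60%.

U ≈ 38.6 %

Drainage path length: H_d = H = 10 m (single drainage).
T_v = c_v·t/H_d² = 5.1×2.3/10² = 0.1173.
T_v = 0.1173 corresponds to the U ≤ 60% branch:
U = √(4T_v/π) = 0.3865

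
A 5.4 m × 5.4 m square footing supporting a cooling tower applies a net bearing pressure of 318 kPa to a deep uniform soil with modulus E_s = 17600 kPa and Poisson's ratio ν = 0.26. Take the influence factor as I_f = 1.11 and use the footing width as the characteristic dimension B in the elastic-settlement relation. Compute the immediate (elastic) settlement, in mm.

Immediate (elastic) settlement: S_e = q·B·(1−ν²)/E_s · I_f.
S_e = 318 × 5.4 × (1 − 0.26²) / 17600 × 1.11
    = 318 × 5.4 × 0.9324 / 17600 × 1.11
    = 0.101 m = 101 mm

S_e ≈ 101 mm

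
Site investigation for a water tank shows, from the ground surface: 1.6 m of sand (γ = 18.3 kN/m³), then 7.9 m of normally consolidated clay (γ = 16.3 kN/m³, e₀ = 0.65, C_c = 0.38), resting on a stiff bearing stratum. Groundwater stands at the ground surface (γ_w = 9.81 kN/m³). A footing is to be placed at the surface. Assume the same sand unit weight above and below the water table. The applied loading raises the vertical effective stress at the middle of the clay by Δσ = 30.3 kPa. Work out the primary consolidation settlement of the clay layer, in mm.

S_c ≈ 452 mm

Mid-depth of clay below the ground surface: z = 1.6 + 7.9/2 = 5.55 m.
Total vertical stress at mid-clay: σ_v = 18.3×1.6 + 16.3×3.95 = 93.665 kPa.
Pore pressure: u = 9.81×(5.55 − 0) = 54.446 kPa.
Initial effective stress: σ'_0 = σ_v − u = 93.665 − 54.446 = 39.219 kPa.
Final effective stress: σ'_f = σ'_0 + Δσ = 39.219 + 30.3 = 69.519 kPa.
Normally consolidated clay, so the full stress increment lies on the virgin compression line:
S_c = C_c·H/(1+e₀)·log₁₀(σ'_f/σ'_0) = 0.38×7.9/(1+0.65)×log₁₀(69.519/39.219)
    = 1.8194 × 0.24861 = 0.4523 m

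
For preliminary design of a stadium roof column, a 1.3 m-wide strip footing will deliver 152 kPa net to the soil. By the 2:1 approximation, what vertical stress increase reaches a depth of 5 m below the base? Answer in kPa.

Δσ_z ≈ 31.4 kPa

By the 2:1 method the load spreads at 1 horizontal : 2 vertical, so at depth z the loaded area has grown by z in each plan dimension:
Δσ = qB/(B+z) = 152×1.3/(1.3+5) = 31.365 kPa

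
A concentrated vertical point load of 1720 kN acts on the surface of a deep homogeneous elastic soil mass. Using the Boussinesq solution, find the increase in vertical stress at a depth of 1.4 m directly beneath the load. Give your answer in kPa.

Boussinesq vertical stress below a point load on an elastic half-space:
Δσ_z = 3P/(2πz²) · [1 + (r/z)²]^(−5/2)
r/z = 0/1.4 = 0; [1+(r/z)²]^(−5/2) = 1.
Δσ_z = 3×1720/(2π×1.4²) × 1 = 419 × 1 = 419 kPa

Δσ_z ≈ 419 kPa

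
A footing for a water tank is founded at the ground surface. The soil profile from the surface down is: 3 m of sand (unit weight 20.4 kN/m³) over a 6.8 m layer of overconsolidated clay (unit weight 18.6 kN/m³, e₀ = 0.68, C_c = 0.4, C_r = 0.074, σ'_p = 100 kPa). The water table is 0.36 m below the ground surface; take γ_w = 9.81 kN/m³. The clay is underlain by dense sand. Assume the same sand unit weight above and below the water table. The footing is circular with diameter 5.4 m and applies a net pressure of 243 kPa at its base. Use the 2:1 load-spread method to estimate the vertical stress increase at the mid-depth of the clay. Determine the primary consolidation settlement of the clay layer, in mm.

S_c ≈ 161 mm

Mid-depth of clay below the ground surface: z = 3 + 6.8/2 = 6.4 m.
Total vertical stress at mid-clay: σ_v = 20.4×3 + 18.6×3.4 = 124.44 kPa.
Pore pressure: u = 9.81×(6.4 − 0.36) = 59.252 kPa.
Initial effective stress: σ'_0 = σ_v − u = 124.44 − 59.252 = 65.188 kPa.
Stress increase at mid-clay by the 2:1 spreading method:
Δσ ≈ qD²/(D+z)² = 243×5.4²/(5.4+6.4)² = 50.89 kPa
Final effective stress: σ'_f = 65.188 + 50.89 = 116.08 kPa.
σ'_f = 116.08 > σ'_p = 100 kPa, so the stress path crosses the preconsolidation pressure — recompression up to σ'_p, then virgin compression beyond:
S_c = H/(1+e₀)·[C_r·log₁₀(σ'_p/σ'_0) + C_c·log₁₀(σ'_f/σ'_p)]
    = 6.8/1.68 × [0.074×log₁₀(100/65.188) + 0.4×log₁₀(116.08/100)]
    = 4.0476 × [0.013752 + 0.025903] = 0.1605 m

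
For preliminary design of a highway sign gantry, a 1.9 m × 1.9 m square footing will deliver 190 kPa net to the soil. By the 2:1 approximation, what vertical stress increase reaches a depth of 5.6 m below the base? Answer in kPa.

Δσ_z ≈ 12.2 kPa

By the 2:1 method the load spreads at 1 horizontal : 2 vertical, so at depth z the loaded area has grown by z in each plan dimension:
Δσ = qBL/((B+z)(L+z)) = 190×1.9×1.9/((1.9+5.6)(1.9+5.6)) = 12.194 kPa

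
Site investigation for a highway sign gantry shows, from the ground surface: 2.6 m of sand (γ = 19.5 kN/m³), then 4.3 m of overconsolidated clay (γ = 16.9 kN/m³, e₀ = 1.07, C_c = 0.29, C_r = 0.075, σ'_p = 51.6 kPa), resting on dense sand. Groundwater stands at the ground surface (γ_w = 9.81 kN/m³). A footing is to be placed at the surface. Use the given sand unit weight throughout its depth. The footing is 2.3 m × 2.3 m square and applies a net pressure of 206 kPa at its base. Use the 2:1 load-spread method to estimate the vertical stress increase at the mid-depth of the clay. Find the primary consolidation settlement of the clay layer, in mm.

Mid-depth of clay below the ground surface: z = 2.6 + 4.3/2 = 4.75 m.
Total vertical stress at mid-clay: σ_v = 19.5×2.6 + 16.9×2.15 = 87.035 kPa.
Pore pressure: u = 9.81×(4.75 − 0) = 46.598 kPa.
Initial effective stress: σ'_0 = σ_v − u = 87.035 − 46.598 = 40.437 kPa.
Stress increase at mid-clay by the 2:1 spreading method:
Δσ = qBL/((B+z)(L+z)) = 206×2.3×2.3/((2.3+4.75)(2.3+4.75)) = 21.925 kPa
Final effective stress: σ'_f = 40.437 + 21.925 = 62.362 kPa.
σ'_f = 62.362 > σ'_p = 51.6 kPa, so the stress path crosses the preconsolidation pressure — recompression up to σ'_p, then virgin compression beyond:
S_c = H/(1+e₀)·[C_r·log₁₀(σ'_p/σ'_0) + C_c·log₁₀(σ'_f/σ'_p)]
    = 4.3/2.07 × [0.075×log₁₀(51.6/40.437) + 0.29×log₁₀(62.362/51.6)]
    = 2.0773 × [0.0079403 + 0.023858] = 0.06605 m

S_c ≈ 66.1 mm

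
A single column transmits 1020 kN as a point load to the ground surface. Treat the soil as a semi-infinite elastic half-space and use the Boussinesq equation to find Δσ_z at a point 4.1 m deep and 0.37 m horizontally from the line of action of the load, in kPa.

Δσ_z ≈ 28.4 kPa

Boussinesq vertical stress below a point load on an elastic half-space:
Δσ_z = 3P/(2πz²) · [1 + (r/z)²]^(−5/2)
r/z = 0.37/4.1 = 0.090244; [1+(r/z)²]^(−5/2) = 0.97993.
Δσ_z = 3×1020/(2π×4.1²) × 0.97993 = 28.972 × 0.97993 = 28.39 kPa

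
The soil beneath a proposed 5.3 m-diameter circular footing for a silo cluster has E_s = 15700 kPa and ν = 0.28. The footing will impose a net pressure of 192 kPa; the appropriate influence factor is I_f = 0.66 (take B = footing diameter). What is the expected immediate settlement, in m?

Immediate (elastic) settlement: S_e = q·B·(1−ν²)/E_s · I_f.
S_e = 192 × 5.3 × (1 − 0.28²) / 15700 × 0.66
    = 192 × 5.3 × 0.9216 / 15700 × 0.66
    = 0.03942 m

S_e ≈ 0.0394 m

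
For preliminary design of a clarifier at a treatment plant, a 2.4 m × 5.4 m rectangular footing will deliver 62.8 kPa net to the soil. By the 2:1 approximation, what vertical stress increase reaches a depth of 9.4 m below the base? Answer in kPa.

Δσ_z ≈ 4.66 kPa

By the 2:1 method the load spreads at 1 horizontal : 2 vertical, so at depth z the loaded area has grown by z in each plan dimension:
Δσ = qBL/((B+z)(L+z)) = 62.8×2.4×5.4/((2.4+9.4)(5.4+9.4)) = 4.6604 kPa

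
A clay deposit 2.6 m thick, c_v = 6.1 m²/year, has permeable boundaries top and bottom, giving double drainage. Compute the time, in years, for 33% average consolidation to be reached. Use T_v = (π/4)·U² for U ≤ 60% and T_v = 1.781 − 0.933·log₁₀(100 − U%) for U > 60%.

Drainage path length: H_d = H/2 = 1.3 m (double drainage).
U ≤ 60%: T_v = (π/4)·U² = (π/4)×0.33² = 0.08553.
t = T_v·H_d²/c_v = 0.08553×1.3²/6.1 = 0.0237 years.

t ≈ 0.0237 years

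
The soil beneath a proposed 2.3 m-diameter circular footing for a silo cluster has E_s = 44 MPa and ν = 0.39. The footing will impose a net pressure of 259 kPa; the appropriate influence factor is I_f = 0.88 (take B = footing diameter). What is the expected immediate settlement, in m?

Immediate (elastic) settlement: S_e = q·B·(1−ν²)/E_s · I_f.
E_s = 44 MPa = 44000 kPa.
S_e = 259 × 2.3 × (1 − 0.39²) / 44000 × 0.88
    = 259 × 2.3 × 0.8479 / 44000 × 0.88
    = 0.0101 m

S_e ≈ 0.0101 m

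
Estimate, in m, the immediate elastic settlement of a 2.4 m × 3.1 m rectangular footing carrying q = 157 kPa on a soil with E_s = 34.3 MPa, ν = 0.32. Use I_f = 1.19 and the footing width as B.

Immediate (elastic) settlement: S_e = q·B·(1−ν²)/E_s · I_f.
E_s = 34.3 MPa = 34300 kPa.
S_e = 157 × 2.4 × (1 − 0.32²) / 34300 × 1.19
    = 157 × 2.4 × 0.8976 / 34300 × 1.19
    = 0.01173 m

S_e ≈ 0.0117 m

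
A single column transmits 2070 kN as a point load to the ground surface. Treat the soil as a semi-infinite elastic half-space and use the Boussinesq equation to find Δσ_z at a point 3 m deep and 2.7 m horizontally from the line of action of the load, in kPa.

Boussinesq vertical stress below a point load on an elastic half-space:
Δσ_z = 3P/(2πz²) · [1 + (r/z)²]^(−5/2)
r/z = 2.7/3 = 0.9; [1+(r/z)²]^(−5/2) = 0.22688.
Δσ_z = 3×2070/(2π×3²) × 0.22688 = 109.82 × 0.22688 = 24.92 kPa

Δσ_z ≈ 24.9 kPa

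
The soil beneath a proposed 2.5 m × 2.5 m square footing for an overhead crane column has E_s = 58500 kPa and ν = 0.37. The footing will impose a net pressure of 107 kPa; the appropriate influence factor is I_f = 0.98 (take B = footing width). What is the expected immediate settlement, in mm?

Immediate (elastic) settlement: S_e = q·B·(1−ν²)/E_s · I_f.
S_e = 107 × 2.5 × (1 − 0.37²) / 58500 × 0.98
    = 107 × 2.5 × 0.8631 / 58500 × 0.98
    = 0.003868 m = 3.868 mm

S_e ≈ 3.87 mm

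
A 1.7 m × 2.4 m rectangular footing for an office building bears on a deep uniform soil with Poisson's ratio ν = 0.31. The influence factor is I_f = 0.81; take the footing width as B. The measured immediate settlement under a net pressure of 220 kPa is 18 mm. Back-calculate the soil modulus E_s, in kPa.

S_e = q·B·(1−ν²)/E_s · I_f  ⇒  E_s = q·B·(1−ν²)·I_f / S_e.
E_s = 220 × 1.7 × 0.9039 × 0.81 / 0.018 = 15210 kPa

E_s ≈ 15200 kPa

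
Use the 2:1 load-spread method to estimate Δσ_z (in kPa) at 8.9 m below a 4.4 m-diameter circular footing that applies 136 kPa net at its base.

Δσ_z ≈ 14.9 kPa

By the 2:1 method the load spreads at 1 horizontal : 2 vertical, so at depth z the loaded area has grown by z in each plan dimension:
Δσ ≈ qD²/(D+z)² = 136×4.4²/(4.4+8.9)² = 14.885 kPa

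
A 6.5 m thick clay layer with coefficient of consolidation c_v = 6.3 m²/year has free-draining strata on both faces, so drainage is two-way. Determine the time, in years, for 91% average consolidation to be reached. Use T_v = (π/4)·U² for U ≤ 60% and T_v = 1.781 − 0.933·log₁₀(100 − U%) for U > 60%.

Drainage path length: H_d = H/2 = 3.25 m (double drainage).
U > 60%: T_v = 1.781 − 0.933·log₁₀(100 − 91) = 0.89069.
t = T_v·H_d²/c_v = 0.89069×3.25²/6.3 = 1.493 years.

t ≈ 1.49 years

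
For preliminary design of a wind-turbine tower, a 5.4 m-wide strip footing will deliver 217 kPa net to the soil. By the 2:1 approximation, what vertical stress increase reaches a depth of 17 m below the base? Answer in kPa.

Δσ_z ≈ 52.3 kPa

By the 2:1 method the load spreads at 1 horizontal : 2 vertical, so at depth z the loaded area has grown by z in each plan dimension:
Δσ = qB/(B+z) = 217×5.4/(5.4+17) = 52.313 kPa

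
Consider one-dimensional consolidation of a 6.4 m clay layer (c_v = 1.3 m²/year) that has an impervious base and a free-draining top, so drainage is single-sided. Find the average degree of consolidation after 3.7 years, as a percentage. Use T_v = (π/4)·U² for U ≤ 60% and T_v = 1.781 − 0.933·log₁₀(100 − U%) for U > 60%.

U ≈ 38.7 %

Drainage path length: H_d = H = 6.4 m (single drainage).
T_v = c_v·t/H_d² = 1.3×3.7/6.4² = 0.11743.
T_v = 0.11743 corresponds to the U ≤ 60% branch:
U = √(4T_v/π) = 0.3867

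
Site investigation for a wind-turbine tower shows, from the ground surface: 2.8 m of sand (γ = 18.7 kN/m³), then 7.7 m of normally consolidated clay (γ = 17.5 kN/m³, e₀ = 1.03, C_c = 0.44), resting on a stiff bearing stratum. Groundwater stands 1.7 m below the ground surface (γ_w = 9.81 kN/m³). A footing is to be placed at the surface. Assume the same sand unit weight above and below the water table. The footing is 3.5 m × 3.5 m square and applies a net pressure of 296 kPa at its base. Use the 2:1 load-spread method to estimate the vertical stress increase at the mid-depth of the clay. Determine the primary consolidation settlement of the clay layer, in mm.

Mid-depth of clay below the ground surface: z = 2.8 + 7.7/2 = 6.65 m.
Total vertical stress at mid-clay: σ_v = 18.7×2.8 + 17.5×3.85 = 119.73 kPa.
Pore pressure: u = 9.81×(6.65 − 1.7) = 48.56 kPa.
Initial effective stress: σ'_0 = σ_v − u = 119.73 − 48.56 = 71.17 kPa.
Stress increase at mid-clay by the 2:1 spreading method:
Δσ = qBL/((B+z)(L+z)) = 296×3.5×3.5/((3.5+6.65)(3.5+6.65)) = 35.196 kPa
Final effective stress: σ'_f = σ'_0 + Δσ = 71.17 + 35.196 = 106.37 kPa.
Normally consolidated clay, so the full stress increment lies on the virgin compression line:
S_c = C_c·H/(1+e₀)·log₁₀(σ'_f/σ'_0) = 0.44×7.7/(1+1.03)×log₁₀(106.37/71.17)
    = 1.669 × 0.17452 = 0.2913 m

S_c ≈ 291 mm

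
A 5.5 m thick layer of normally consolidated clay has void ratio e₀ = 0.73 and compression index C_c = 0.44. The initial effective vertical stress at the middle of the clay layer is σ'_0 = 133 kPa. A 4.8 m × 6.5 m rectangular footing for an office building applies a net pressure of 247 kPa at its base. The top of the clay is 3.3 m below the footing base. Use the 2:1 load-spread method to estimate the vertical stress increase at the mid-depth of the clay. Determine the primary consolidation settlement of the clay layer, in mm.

Mid-depth of clay below the footing base: z = 3.3 + 5.5/2 = 6.05 m.
Stress increase at mid-clay by the 2:1 spreading method:
Δσ = qBL/((B+z)(L+z)) = 247×4.8×6.5/((4.8+6.05)(6.5+6.05)) = 56.595 kPa
Final effective stress: σ'_f = σ'_0 + Δσ = 133 + 56.595 = 189.59 kPa.
Normally consolidated clay, so the full stress increment lies on the virgin compression line:
S_c = C_c·H/(1+e₀)·log₁₀(σ'_f/σ'_0) = 0.44×5.5/(1+0.73)×log₁₀(189.59/133)
    = 1.3988 × 0.15396 = 0.2154 m

S_c ≈ 215 mm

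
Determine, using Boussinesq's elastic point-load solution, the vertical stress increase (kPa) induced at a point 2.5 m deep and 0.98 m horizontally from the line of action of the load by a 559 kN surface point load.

Δσ_z ≈ 29.9 kPa

Boussinesq vertical stress below a point load on an elastic half-space:
Δσ_z = 3P/(2πz²) · [1 + (r/z)²]^(−5/2)
r/z = 0.98/2.5 = 0.392; [1+(r/z)²]^(−5/2) = 0.69952.
Δσ_z = 3×559/(2π×2.5²) × 0.69952 = 42.704 × 0.69952 = 29.87 kPa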